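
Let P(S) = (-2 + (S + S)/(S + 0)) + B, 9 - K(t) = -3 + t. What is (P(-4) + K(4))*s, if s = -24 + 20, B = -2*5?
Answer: 8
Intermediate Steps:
B = -10
K(t) = 12 - t (K(t) = 9 - (-3 + t) = 9 + (3 - t) = 12 - t)
P(S) = -10 (P(S) = (-2 + (S + S)/(S + 0)) - 10 = (-2 + (2*S)/S) - 10 = (-2 + 2) - 10 = 0 - 10 = -10)
s = -4
(P(-4) + K(4))*s = (-10 + (12 - 1*4))*(-4) = (-10 + (12 - 4))*(-4) = (-10 + 8)*(-4) = -2*(-4) = 8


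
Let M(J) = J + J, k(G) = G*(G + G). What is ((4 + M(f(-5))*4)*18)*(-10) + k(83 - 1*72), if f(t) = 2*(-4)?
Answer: 11042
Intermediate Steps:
k(G) = 2*G**2 (k(G) = G*(2*G) = 2*G**2)
f(t) = -8
M(J) = 2*J
((4 + M(f(-5))*4)*18)*(-10) + k(83 - 1*72) = ((4 + (2*(-8))*4)*18)*(-10) + 2*(83 - 1*72)**2 = ((4 - 16*4)*18)*(-10) + 2*(83 - 72)**2 = ((4 - 64)*18)*(-10) + 2*11**2 = -60*18*(-10) + 2*121 = -1080*(-10) + 242 = 10800 + 242 = 11042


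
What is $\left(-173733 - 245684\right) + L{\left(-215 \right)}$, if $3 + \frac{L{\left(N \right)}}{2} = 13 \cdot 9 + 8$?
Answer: $-419173$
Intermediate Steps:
$L{\left(N \right)} = 244$ ($L{\left(N \right)} = -6 + 2 \left(13 \cdot 9 + 8\right) = -6 + 2 \left(117 + 8\right) = -6 + 2 \cdot 125 = -6 + 250 = 244$)
$\left(-173733 - 245684\right) + L{\left(-215 \right)} = \left(-173733 - 245684\right) + 244 = -419417 + 244 = -419173$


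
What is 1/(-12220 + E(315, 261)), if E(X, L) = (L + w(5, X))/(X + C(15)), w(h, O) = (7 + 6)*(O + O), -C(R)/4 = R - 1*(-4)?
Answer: -239/2912129 ≈ -8.2071e-5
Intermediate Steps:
C(R) = -16 - 4*R (C(R) = -4*(R - 1*(-4)) = -4*(R + 4) = -4*(4 + R) = -16 - 4*R)
w(h, O) = 26*O (w(h, O) = 13*(2*O) = 26*O)
E(X, L) = (L + 26*X)/(-76 + X) (E(X, L) = (L + 26*X)/(X + (-16 - 4*15)) = (L + 26*X)/(X + (-16 - 60)) = (L + 26*X)/(X - 76) = (L + 26*X)/(-76 + X))
1/(-12220 + E(315, 261)) = 1/(-12220 + (261 + 26*315)/(-76 + 315)) = 1/(-12220 + (261 + 8190)/239) = 1/(-12220 + (1/239)*8451) = 1/(-12220 + 8451/239) = 1/(-2912129/239) = -239/2912129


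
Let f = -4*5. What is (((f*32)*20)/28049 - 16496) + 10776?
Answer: -160453080/28049 ≈ -5720.5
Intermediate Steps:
f = -20
(((f*32)*20)/28049 - 16496) + 10776 = ((-20*32*20)/28049 - 16496) + 10776 = (-640*20*(1/28049) - 16496) + 10776 = (-12800*1/28049 - 16496) + 10776 = (-12800/28049 - 16496) + 10776 = -462709104/28049 + 10776 = -160453080/28049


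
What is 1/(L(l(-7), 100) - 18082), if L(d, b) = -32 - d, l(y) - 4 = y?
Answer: -1/18111 ≈ -5.5215e-5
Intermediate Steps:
l(y) = 4 + y
1/(L(l(-7), 100) - 18082) = 1/((-32 - (4 - 7)) - 18082) = 1/((-32 - 1*(-3)) - 18082) = 1/((-32 + 3) - 18082) = 1/(-29 - 18082) = 1/(-18111) = -1/18111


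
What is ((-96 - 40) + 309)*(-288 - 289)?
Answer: -99821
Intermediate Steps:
((-96 - 40) + 309)*(-288 - 289) = (-136 + 309)*(-577) = 173*(-577) = -99821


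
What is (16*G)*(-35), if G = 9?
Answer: -5040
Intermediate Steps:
(16*G)*(-35) = (16*9)*(-35) = 144*(-35) = -5040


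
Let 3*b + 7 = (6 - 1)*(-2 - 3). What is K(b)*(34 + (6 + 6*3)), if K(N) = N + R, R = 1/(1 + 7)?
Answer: -7337/12 ≈ -611.42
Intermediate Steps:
b = -32/3 (b = -7/3 + ((6 - 1)*(-2 - 3))/3 = -7/3 + (5*(-5))/3 = -7/3 + (1/3)*(-25) = -7/3 - 25/3 = -32/3 ≈ -10.667)
R = 1/8 ≈ 0.12500
K(N) = 1/8 + N (K(N) = N + 1/8 = 1/8 + N)
K(b)*(34 + (6 + 6*3)) = (1/8 - 32/3)*(34 + (6 + 6*3)) = -253*(34 + (6 + 18))/24 = -253*(34 + 24)/24 = -253/24*58 = -7337/12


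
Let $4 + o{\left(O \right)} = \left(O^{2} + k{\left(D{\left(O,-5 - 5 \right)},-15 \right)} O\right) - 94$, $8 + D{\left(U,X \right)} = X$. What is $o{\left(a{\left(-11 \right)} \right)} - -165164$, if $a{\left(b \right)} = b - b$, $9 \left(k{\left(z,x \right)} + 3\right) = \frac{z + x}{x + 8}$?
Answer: $165066$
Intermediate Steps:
$D{\left(U,X \right)} = -8 + X$
$k{\left(z,x \right)} = -3 + \frac{x + z}{9 \left(8 + x\right)}$ ($k{\left(z,x \right)} = -3 + \frac{\left(z + x\right) \frac{1}{x + 8}}{9} = -3 + \frac{\left(x + z\right) \frac{1}{8 + x}}{9} = -3 + \frac{\frac{1}{8 + x} \left(x + z\right)}{9} = -3 + \frac{x + z}{9 \left(8 + x\right)}$)
$a{\left(b \right)} = 0$
$o{\left(O \right)} = -98 + O^{2} - \frac{52 O}{21}$ ($o{\left(O \right)} = -4 - \left(94 - O^{2} - \frac{-216 - 18 - -390}{9 \left(8 - 15\right)} O\right) = -4 - \left(94 - O^{2} - \frac{-216 - 18 + 390}{9 \left(-7\right)} O\right) = -4 - \left(94 - O^{2} - \frac{1}{9} \left(- \frac{1}{7}\right) \left(-216 - 18 + 390\right) O\right) = -4 - \left(94 - O^{2} - \frac{1}{9} \left(- \frac{1}{7}\right) 156 O\right) = -4 - \left(94 - O^{2} + \frac{52 O}{21}\right) = -98 + O^{2} - \frac{52 O}{21}$)
$o{\left(a{\left(-11 \right)} \right)} - -165164 = \left(-98 + 0^{2} - 0\right) - -165164 = \left(-98 + 0 + 0\right) + 165164 = -98 + 165164 = 165066$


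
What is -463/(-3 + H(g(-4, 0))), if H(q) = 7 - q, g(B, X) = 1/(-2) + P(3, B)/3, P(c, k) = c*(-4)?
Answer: -926/17 ≈ -54.471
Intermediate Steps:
P(c, k) = -4*c
g(B, X) = -9/2 (g(B, X) = 1/(-2) - 4*3/3 = 1*(-½) - 12*⅓ = -½ - 4 = -9/2)
-463/(-3 + H(g(-4, 0))) = -463/(-3 + (7 - 1*(-9/2))) = -463/(-3 + (7 + 9/2)) = -463/(-3 + 23/2) = -463/(17/2) = (2/17)*(-463) = -926/17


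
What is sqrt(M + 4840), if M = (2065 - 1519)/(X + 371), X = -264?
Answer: sqrt(55471582)/107 ≈ 69.607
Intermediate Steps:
M = 546/107 (M = (2065 - 1519)/(-264 + 371) = 546/107 ≈ 5.1028)
sqrt(M + 4840) = sqrt(546/107 + 4840) = sqrt(518426/107) = sqrt(55471582)/107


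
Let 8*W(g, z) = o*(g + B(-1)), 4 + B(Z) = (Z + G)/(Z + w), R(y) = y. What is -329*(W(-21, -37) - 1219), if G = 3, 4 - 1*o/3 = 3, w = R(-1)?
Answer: 1617035/4 ≈ 4.0426e+5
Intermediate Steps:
w = -1
o = 3 (o = 12 - 3*3 = 12 - 9 = 3)
B(Z) = -4 + (3 + Z)/(-1 + Z) (B(Z) = -4 + (Z + 3)/(Z - 1) = -4 + (3 + Z)/(-1 + Z))
W(g, z) = -15/8 + 3*g/8 (W(g, z) = (3*(g + (7 - 3*(-1))/(-1 - 1)))/8 = (3*(g + (7 + 3)/(-2)))/8 = (3*(g - ½*10))/8 = (3*(g - 5))/8 = (3*(-5 + g))/8 = (-15 + 3*g)/8 = -15/8 + 3*g/8)
-329*(W(-21, -37) - 1219) = -329*((-15/8 + (3/8)*(-21)) - 1219) = -329*((-15/8 - 63/8) - 1219) = -329*(-39/4 - 1219) = -329*(-4915/4) = 1617035/4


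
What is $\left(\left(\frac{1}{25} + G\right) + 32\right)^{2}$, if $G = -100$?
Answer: $\frac{2886601}{625} \approx 4618.6$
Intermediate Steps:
$\left(\left(\frac{1}{25} + G\right) + 32\right)^{2} = \left(\left(\frac{1}{25} - 100\right) + 32\right)^{2} = \left(- \frac{2499}{25} + 32\right)^{2} = \left(- \frac{1699}{25}\right)^{2} = \frac{2886601}{625}$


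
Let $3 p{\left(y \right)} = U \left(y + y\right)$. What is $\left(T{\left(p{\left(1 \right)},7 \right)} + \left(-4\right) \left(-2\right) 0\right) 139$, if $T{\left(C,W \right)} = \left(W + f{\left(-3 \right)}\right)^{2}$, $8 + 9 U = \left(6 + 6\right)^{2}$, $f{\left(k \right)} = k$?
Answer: $2224$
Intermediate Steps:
$U = \frac{136}{9}$ ($U = - \frac{8}{9} + \frac{\left(6 + 6\right)^{2}}{9} = - \frac{8}{9} + \frac{12^{2}}{9} = - \frac{8}{9} + \frac{1}{9} \cdot 144 = - \frac{8}{9} + 16 = \frac{136}{9} \approx 15.111$)
$p{\left(y \right)} = \frac{272 y}{27}$ ($p{\left(y \right)} = \frac{\frac{136}{9} \left(y + y\right)}{3} = \frac{\frac{136}{9} \cdot 2 y}{3} = \frac{\frac{272}{9} y}{3} = \frac{272 y}{27}$)
$T{\left(C,W \right)} = \left(-3 + W\right)^{2}$ ($T{\left(C,W \right)} = \left(W - 3\right)^{2} = \left(-3 + W\right)^{2}$)
$\left(T{\left(p{\left(1 \right)},7 \right)} + \left(-4\right) \left(-2\right) 0\right) 139 = \left(\left(-3 + 7\right)^{2} + \left(-4\right) \left(-2\right) 0\right) 139 = \left(4^{2} + 8 \cdot 0\right) 139 = \left(16 + 0\right) 139 = 16 \cdot 139 = 2224$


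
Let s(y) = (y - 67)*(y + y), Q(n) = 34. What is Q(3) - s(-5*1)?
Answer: -686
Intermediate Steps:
s(y) = 2*y*(-67 + y) (s(y) = (-67 + y)*(2*y) = 2*y*(-67 + y))
Q(3) - s(-5*1) = 34 - 2*(-5*1)*(-67 - 5*1) = 34 - 2*(-5)*(-67 - 5) = 34 - 2*(-5)*(-72) = 34 - 1*720 = 34 - 720 = -686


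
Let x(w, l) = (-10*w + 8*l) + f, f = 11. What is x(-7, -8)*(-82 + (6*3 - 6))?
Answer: -1190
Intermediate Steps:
x(w, l) = 11 - 10*w + 8*l (x(w, l) = (-10*w + 8*l) + 11 = 11 - 10*w + 8*l)
x(-7, -8)*(-82 + (6*3 - 6)) = (11 - 10*(-7) + 8*(-8))*(-82 + (6*3 - 6)) = (11 + 70 - 64)*(-82 + (18 - 6)) = 17*(-82 + 12) = 17*(-70) = -1190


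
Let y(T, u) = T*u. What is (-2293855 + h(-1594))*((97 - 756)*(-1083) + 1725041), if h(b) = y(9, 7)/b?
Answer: -4458506826747277/797 ≈ -5.5941e+12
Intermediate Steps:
h(b) = 63/b (h(b) = (9*7)/b = 63/b)
(-2293855 + h(-1594))*((97 - 756)*(-1083) + 1725041) = (-2293855 + 63/(-1594))*((97 - 756)*(-1083) + 1725041) = (-2293855 + 63*(-1/1594))*(-659*(-1083) + 1725041) = (-2293855 - 63/1594)*(713697 + 1725041) = -3656404933/1594*2438738 = -4458506826747277/797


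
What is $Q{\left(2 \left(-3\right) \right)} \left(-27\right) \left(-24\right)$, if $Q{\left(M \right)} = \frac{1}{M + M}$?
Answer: $-54$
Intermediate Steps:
$Q{\left(M \right)} = \frac{1}{2 M}$
$Q{\left(2 \left(-3\right) \right)} \left(-27\right) \left(-24\right) = \frac{1}{2 \cdot 2 \left(-3\right)} \left(-27\right) \left(-24\right) = \frac{1}{2 \left(-6\right)} \left(-27\right) \left(-24\right) = \frac{1}{2} \left(- \frac{1}{6}\right) \left(-27\right) \left(-24\right) = \left(- \frac{1}{12}\right) \left(-27\right) \left(-24\right) = \frac{9}{4} \left(-24\right) = -54$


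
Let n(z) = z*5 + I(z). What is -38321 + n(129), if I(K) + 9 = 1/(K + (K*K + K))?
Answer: -636838814/16899 ≈ -37685.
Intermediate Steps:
I(K) = -9 + 1/(K² + 2*K) (I(K) = -9 + 1/(K + (K*K + K)) = -9 + 1/(K + (K² + K)) = -9 + 1/(K + (K + K²)) = -9 + 1/(K² + 2*K))
n(z) = 5*z + (1 - 18*z - 9*z²)/(z*(2 + z)) (n(z) = z*5 + (1 - 18*z - 9*z²)/(z*(2 + z)) = 5*z + (1 - 18*z - 9*z²)/(z*(2 + z)))
-38321 + n(129) = -38321 + (1 + 129² - 18*129 + 5*129³)/(129*(2 + 129)) = -38321 + (1/129)*(1 + 16641 - 2322 + 5*2146689)/131 = -38321 + (1/129)*(1/131)*(1 + 16641 - 2322 + 10733445) = -38321 + (1/129)*(1/131)*10747765 = -38321 + 10747765/16899 = -636838814/16899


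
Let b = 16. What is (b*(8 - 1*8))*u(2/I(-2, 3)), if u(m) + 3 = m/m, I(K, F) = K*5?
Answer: 0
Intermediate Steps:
I(K, F) = 5*K
u(m) = -2 (u(m) = -3 + m/m = -3 + 1 = -2)
(b*(8 - 1*8))*u(2/I(-2, 3)) = (16*(8 - 1*8))*(-2) = (16*(8 - 8))*(-2) = (16*0)*(-2) = 0*(-2) = 0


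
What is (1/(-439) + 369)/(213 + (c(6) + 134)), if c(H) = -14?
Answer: 161990/146187 ≈ 1.1081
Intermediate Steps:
(1/(-439) + 369)/(213 + (c(6) + 134)) = (1/(-439) + 369)/(213 + (-14 + 134)) = (-1/439 + 369)/(213 + 120) = (161990/439)/333 = (161990/439)*(1/333) = 161990/146187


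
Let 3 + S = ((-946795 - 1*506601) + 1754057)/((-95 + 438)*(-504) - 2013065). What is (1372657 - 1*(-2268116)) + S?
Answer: 7958493550829/2185937 ≈ 3.6408e+6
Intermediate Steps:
S = -6858472/2185937 (S = -3 + ((-946795 - 1*506601) + 1754057)/((-95 + 438)*(-504) - 2013065) = -3 + ((-946795 - 506601) + 1754057)/(343*(-504) - 2013065) = -3 + (-1453396 + 1754057)/(-172872 - 2013065) = -3 + 300661/(-2185937) = -3 + 300661*(-1/2185937) = -3 - 300661/2185937 = -6858472/2185937 ≈ -3.1375)
(1372657 - 1*(-2268116)) + S = (1372657 - 1*(-2268116)) - 6858472/2185937 = (1372657 + 2268116) - 6858472/2185937 = 3640773 - 6858472/2185937 = 7958493550829/2185937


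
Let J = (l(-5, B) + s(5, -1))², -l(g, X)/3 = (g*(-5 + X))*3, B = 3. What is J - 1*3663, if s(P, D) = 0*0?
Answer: 4437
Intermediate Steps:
s(P, D) = 0
l(g, X) = -9*g*(-5 + X) (l(g, X) = -3*g*(-5 + X)*3 = -9*g*(-5 + X))
J = 8100 (J = (9*(-5)*(5 - 1*3) + 0)² = (9*(-5)*(5 - 3) + 0)² = (9*(-5)*2 + 0)² = (-90 + 0)² = (-90)² = 8100)
J - 1*3663 = 8100 - 1*3663 = 8100 - 3663 = 4437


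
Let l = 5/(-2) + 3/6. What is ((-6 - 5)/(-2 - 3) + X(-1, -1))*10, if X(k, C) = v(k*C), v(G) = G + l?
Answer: 12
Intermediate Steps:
l = -2 (l = 5*(-1/2) + 3*(1/6) = -5/2 + 1/2 = -2)
v(G) = -2 + G (v(G) = G - 2 = -2 + G)
X(k, C) = -2 + C*k (X(k, C) = -2 + k*C = -2 + C*k)
((-6 - 5)/(-2 - 3) + X(-1, -1))*10 = ((-6 - 5)/(-2 - 3) + (-2 - 1*(-1)))*10 = (-11/(-5) + (-2 + 1))*10 = (-11*(-1/5) - 1)*10 = (11/5 - 1)*10 = (6/5)*10 = 12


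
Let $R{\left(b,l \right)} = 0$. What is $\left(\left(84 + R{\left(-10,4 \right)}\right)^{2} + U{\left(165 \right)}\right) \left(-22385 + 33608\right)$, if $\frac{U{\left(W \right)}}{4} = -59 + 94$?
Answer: $80760708$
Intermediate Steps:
$U{\left(W \right)} = 140$ ($U{\left(W \right)} = 4 \left(-59 + 94\right) = 4 \cdot 35 = 140$)
$\left(\left(84 + R{\left(-10,4 \right)}\right)^{2} + U{\left(165 \right)}\right) \left(-22385 + 33608\right) = \left(\left(84 + 0\right)^{2} + 140\right) \left(-22385 + 33608\right) = \left(84^{2} + 140\right) 11223 = \left(7056 + 140\right) 11223 = 7196 \cdot 11223 = 80760708$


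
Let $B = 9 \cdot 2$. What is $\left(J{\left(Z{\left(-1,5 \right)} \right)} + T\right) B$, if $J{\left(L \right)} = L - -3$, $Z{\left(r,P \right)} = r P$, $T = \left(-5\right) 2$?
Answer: $-216$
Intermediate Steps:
$T = -10$
$Z{\left(r,P \right)} = P r$
$B = 18$
$J{\left(L \right)} = 3 + L$ ($J{\left(L \right)} = L + 3 = 3 + L$)
$\left(J{\left(Z{\left(-1,5 \right)} \right)} + T\right) B = \left(\left(3 + 5 \left(-1\right)\right) - 10\right) 18 = \left(\left(3 - 5\right) - 10\right) 18 = \left(-2 - 10\right) 18 = \left(-12\right) 18 = -216$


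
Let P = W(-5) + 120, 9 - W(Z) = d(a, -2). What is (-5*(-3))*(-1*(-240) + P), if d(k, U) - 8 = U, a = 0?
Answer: 5445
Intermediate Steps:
d(k, U) = 8 + U
W(Z) = 3 (W(Z) = 9 - (8 - 2) = 9 - 1*6 = 9 - 6 = 3)
P = 123 (P = 3 + 120 = 123)
(-5*(-3))*(-1*(-240) + P) = (-5*(-3))*(-1*(-240) + 123) = 15*(240 + 123) = 15*363 = 5445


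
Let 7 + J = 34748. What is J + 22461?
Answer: 57202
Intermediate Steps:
J = 34741 (J = -7 + 34748 = 34741)
J + 22461 = 34741 + 22461 = 57202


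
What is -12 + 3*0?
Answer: -12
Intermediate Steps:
-12 + 3*0 = -12 + 0 = -12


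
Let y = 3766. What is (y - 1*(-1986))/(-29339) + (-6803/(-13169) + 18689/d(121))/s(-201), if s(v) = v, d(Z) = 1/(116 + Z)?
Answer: -1711340503828168/77659423491 ≈ -22036.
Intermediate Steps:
(y - 1*(-1986))/(-29339) + (-6803/(-13169) + 18689/d(121))/s(-201) = (3766 - 1*(-1986))/(-29339) + (-6803/(-13169) + 18689/(1/(116 + 121)))/(-201) = (3766 + 1986)*(-1/29339) + (-6803*(-1/13169) + 18689/(1/237))*(-1/201) = 5752*(-1/29339) + (6803/13169 + 18689/(1/237))*(-1/201) = -5752/29339 + (6803/13169 + 18689*237)*(-1/201) = -5752/29339 + (6803/13169 + 4429293)*(-1/201) = -5752/29339 + (58329366320/13169)*(-1/201) = -5752/29339 - 58329366320/2646969 = -1711340503828168/77659423491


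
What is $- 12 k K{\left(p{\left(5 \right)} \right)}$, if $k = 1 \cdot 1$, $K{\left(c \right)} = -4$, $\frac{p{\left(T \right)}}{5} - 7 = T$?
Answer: $48$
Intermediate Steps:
$p{\left(T \right)} = 35 + 5 T$
$k = 1$
$- 12 k K{\left(p{\left(5 \right)} \right)} = \left(-12\right) 1 \left(-4\right) = \left(-12\right) \left(-4\right) = 48$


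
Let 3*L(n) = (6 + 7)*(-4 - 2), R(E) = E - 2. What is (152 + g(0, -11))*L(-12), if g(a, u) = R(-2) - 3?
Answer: -3770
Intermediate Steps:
R(E) = -2 + E
L(n) = -26 (L(n) = ((6 + 7)*(-4 - 2))/3 = (13*(-6))/3 = (⅓)*(-78) = -26)
g(a, u) = -7 (g(a, u) = (-2 - 2) - 3 = -4 - 3 = -7)
(152 + g(0, -11))*L(-12) = (152 - 7)*(-26) = 145*(-26) = -3770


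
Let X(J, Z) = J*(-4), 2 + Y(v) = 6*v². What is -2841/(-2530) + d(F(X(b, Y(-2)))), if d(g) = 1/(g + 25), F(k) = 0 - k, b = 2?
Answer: 8753/7590 ≈ 1.1532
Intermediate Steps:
Y(v) = -2 + 6*v²
X(J, Z) = -4*J
F(k) = -k
d(g) = 1/(25 + g)
-2841/(-2530) + d(F(X(b, Y(-2)))) = -2841/(-2530) + 1/(25 - (-4)*2) = -2841*(-1/2530) + 1/(25 - 1*(-8)) = 2841/2530 + 1/(25 + 8) = 2841/2530 + 1/33 = 8753/7590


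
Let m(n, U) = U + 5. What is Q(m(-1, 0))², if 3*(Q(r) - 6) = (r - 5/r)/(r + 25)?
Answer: 73984/2025 ≈ 36.535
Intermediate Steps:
m(n, U) = 5 + U
Q(r) = 6 + (r - 5/r)/(3*(25 + r)) (Q(r) = 6 + ((r - 5/r)/(r + 25))/3 = 6 + ((r - 5/r)/(25 + r))/3 = 6 + (r - 5/r)/(3*(25 + r)))
Q(m(-1, 0))² = ((-5 + 19*(5 + 0)² + 450*(5 + 0))/(3*(5 + 0)*(25 + (5 + 0))))² = ((⅓)*(-5 + 19*5² + 450*5)/(5*(25 + 5)))² = ((⅓)*(⅕)*(-5 + 19*25 + 2250)/30)² = ((⅓)*(⅕)*(1/30)*(-5 + 475 + 2250))² = ((⅓)*(⅕)*(1/30)*2720)² = (272/45)² = 73984/2025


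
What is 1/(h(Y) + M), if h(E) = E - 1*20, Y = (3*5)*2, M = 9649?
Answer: 1/9659 ≈ 0.00010353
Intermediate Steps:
Y = 30 (Y = 15*2 = 30)
h(E) = -20 + E (h(E) = E - 20 = -20 + E)
1/(h(Y) + M) = 1/((-20 + 30) + 9649) = 1/(10 + 9649) = 1/9659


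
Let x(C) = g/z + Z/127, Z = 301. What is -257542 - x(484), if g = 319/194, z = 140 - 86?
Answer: -342650462773/1330452 ≈ -2.5754e+5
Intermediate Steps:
z = 54
g = 319/194 (g = 319*(1/194) = 319/194 ≈ 1.6443)
x(C) = 3193789/1330452 (x(C) = (319/194)/54 + 301/127 = (319/194)*(1/54) + 301*(1/127) = 319/10476 + 301/127 = 3193789/1330452)
-257542 - x(484) = -257542 - 1*3193789/1330452 = -257542 - 3193789/1330452 = -342650462773/1330452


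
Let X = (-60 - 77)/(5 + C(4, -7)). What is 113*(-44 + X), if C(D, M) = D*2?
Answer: -80117/13 ≈ -6162.8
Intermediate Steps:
C(D, M) = 2*D
X = -137/13 (X = (-60 - 77)/(5 + 2*4) = -137/(5 + 8) = -137/13 ≈ -10.538)
113*(-44 + X) = 113*(-44 - 137/13) = 113*(-709/13) = -80117/13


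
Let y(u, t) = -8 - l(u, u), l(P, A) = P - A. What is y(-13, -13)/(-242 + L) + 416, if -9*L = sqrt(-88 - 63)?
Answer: 1973592176/4743835 - 72*I*sqrt(151)/4743835 ≈ 416.03 - 0.00018651*I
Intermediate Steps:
L = -I*sqrt(151)/9 (L = -sqrt(-88 - 63)/9 = -I*sqrt(151)/9 ≈ -1.3654*I)
y(u, t) = -8 (y(u, t) = -8 - (u - u) = -8 - 1*0 = -8 + 0 = -8)
y(-13, -13)/(-242 + L) + 416 = -8/(-242 - I*sqrt(151)/9) + 416 = 416 - 8/(-242 - I*sqrt(151)/9)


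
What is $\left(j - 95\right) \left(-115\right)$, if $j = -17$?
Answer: $12880$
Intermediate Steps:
$\left(j - 95\right) \left(-115\right) = \left(-17 - 95\right) \left(-115\right) = \left(-112\right) \left(-115\right) = 12880$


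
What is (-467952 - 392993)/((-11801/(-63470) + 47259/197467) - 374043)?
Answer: 10790422124213050/4687961802334273 ≈ 2.3017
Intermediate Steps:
(-467952 - 392993)/((-11801/(-63470) + 47259/197467) - 374043) = -860945/((-11801*(-1/63470) + 47259*(1/197467)) - 374043) = -860945/((11801/63470 + 47259/197467) - 374043) = -860945/(5329836797/12533230490 - 374043) = -860945/(-4687961802334273/12533230490) = -860945*(-12533230490/4687961802334273) = 10790422124213050/4687961802334273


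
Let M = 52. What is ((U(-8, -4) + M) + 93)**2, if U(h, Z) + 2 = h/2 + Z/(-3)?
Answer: 177241/9 ≈ 19693.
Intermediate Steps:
U(h, Z) = -2 + h/2 - Z/3 (U(h, Z) = -2 + (h/2 + Z/(-3)) = -2 + (h*(1/2) + Z*(-1/3)) = -2 + (h/2 - Z/3) = -2 + h/2 - Z/3)
((U(-8, -4) + M) + 93)**2 = (((-2 + (1/2)*(-8) - 1/3*(-4)) + 52) + 93)**2 = (((-2 - 4 + 4/3) + 52) + 93)**2 = ((-14/3 + 52) + 93)**2 = (142/3 + 93)**2 = (421/3)**2 = 177241/9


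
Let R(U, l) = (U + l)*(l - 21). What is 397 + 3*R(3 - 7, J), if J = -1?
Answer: 727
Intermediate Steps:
R(U, l) = (-21 + l)*(U + l) (R(U, l) = (U + l)*(-21 + l) = (-21 + l)*(U + l))
397 + 3*R(3 - 7, J) = 397 + 3*((-1)² - 21*(3 - 7) - 21*(-1) + (3 - 7)*(-1)) = 397 + 3*(1 - 21*(-4) + 21 - 4*(-1)) = 397 + 3*(1 + 84 + 21 + 4) = 397 + 3*110 = 397 + 330 = 727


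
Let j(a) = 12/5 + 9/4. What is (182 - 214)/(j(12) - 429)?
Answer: 640/8487 ≈ 0.075409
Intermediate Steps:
j(a) = 93/20 (j(a) = 12*(1/5) + 9*(1/4) = 12/5 + 9/4 = 93/20)
(182 - 214)/(j(12) - 429) = (182 - 214)/(93/20 - 429) = -32/(-8487/20) = -32*(-20/8487) = 640/8487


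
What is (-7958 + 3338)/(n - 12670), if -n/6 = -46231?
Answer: -1155/66179 ≈ -0.017453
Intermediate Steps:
n = 277386 (n = -6*(-46231) = 277386)
(-7958 + 3338)/(n - 12670) = (-7958 + 3338)/(277386 - 12670) = -4620/264716 = -4620*1/264716 = -1155/66179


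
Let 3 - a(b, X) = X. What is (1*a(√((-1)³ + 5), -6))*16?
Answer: 144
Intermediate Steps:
a(b, X) = 3 - X
(1*a(√((-1)³ + 5), -6))*16 = (1*(3 - 1*(-6)))*16 = (1*(3 + 6))*16 = (1*9)*16 = 9*16 = 144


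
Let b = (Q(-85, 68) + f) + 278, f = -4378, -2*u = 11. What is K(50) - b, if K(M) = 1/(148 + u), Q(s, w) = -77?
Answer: 1190447/285 ≈ 4177.0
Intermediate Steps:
u = -11/2 (u = -½*11 = -11/2 ≈ -5.5000)
b = -4177 (b = (-77 - 4378) + 278 = -4455 + 278 = -4177)
K(M) = 2/285 (K(M) = 1/(148 - 11/2) = 1/(285/2) = 2/285)
K(50) - b = 2/285 - 1*(-4177) = 2/285 + 4177 = 1190447/285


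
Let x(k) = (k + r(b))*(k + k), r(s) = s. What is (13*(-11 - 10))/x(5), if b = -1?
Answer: -273/40 ≈ -6.8250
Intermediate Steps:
x(k) = 2*k*(-1 + k) (x(k) = (k - 1)*(k + k) = (-1 + k)*(2*k) = 2*k*(-1 + k))
(13*(-11 - 10))/x(5) = (13*(-11 - 10))/((2*5*(-1 + 5))) = (13*(-21))/((2*5*4)) = -273/40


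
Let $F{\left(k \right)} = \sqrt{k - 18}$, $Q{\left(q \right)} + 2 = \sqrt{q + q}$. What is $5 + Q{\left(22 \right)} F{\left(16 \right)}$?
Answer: $5 + 2 i \sqrt{2} \left(-1 + \sqrt{11}\right) \approx 5.0 + 6.5524 i$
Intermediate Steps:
$Q{\left(q \right)} = -2 + \sqrt{2} \sqrt{q}$ ($Q{\left(q \right)} = -2 + \sqrt{q + q} = -2 + \sqrt{2 q} = -2 + \sqrt{2} \sqrt{q}$)
$F{\left(k \right)} = \sqrt{-18 + k}$
$5 + Q{\left(22 \right)} F{\left(16 \right)} = 5 + \left(-2 + \sqrt{2} \sqrt{22}\right) \sqrt{-18 + 16} = 5 + \left(-2 + 2 \sqrt{11}\right) \sqrt{-2} = 5 + \left(-2 + 2 \sqrt{11}\right) i \sqrt{2} = 5 + i \sqrt{2} \left(-2 + 2 \sqrt{11}\right)$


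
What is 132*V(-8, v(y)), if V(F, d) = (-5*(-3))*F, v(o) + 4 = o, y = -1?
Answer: -15840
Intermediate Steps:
v(o) = -4 + o
V(F, d) = 15*F
132*V(-8, v(y)) = 132*(15*(-8)) = 132*(-120) = -15840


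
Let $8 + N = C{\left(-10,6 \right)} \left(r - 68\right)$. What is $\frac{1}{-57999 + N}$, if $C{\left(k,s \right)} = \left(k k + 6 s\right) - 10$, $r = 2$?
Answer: $- \frac{1}{66323} \approx -1.5078 \cdot 10^{-5}$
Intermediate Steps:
$C{\left(k,s \right)} = -10 + k^{2} + 6 s$ ($C{\left(k,s \right)} = \left(k^{2} + 6 s\right) - 10 = -10 + k^{2} + 6 s$)
$N = -8324$ ($N = -8 + \left(-10 + \left(-10\right)^{2} + 6 \cdot 6\right) \left(2 - 68\right) = -8 + \left(-10 + 100 + 36\right) \left(-66\right) = -8 + 126 \left(-66\right) = -8 - 8316 = -8324$)
$\frac{1}{-57999 + N} = \frac{1}{-57999 - 8324} = \frac{1}{-66323} = - \frac{1}{66323}$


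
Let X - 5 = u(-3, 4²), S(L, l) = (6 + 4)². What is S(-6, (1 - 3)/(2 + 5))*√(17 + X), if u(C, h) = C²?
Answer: 100*√31 ≈ 556.78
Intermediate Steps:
S(L, l) = 100 (S(L, l) = 10² = 100)
X = 14 (X = 5 + (-3)² = 5 + 9 = 14)
S(-6, (1 - 3)/(2 + 5))*√(17 + X) = 100*√(17 + 14) = 100*√31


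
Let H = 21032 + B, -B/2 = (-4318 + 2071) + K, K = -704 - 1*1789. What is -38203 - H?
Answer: -68715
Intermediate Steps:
K = -2493 (K = -704 - 1789 = -2493)
B = 9480 (B = -2*((-4318 + 2071) - 2493) = -2*(-2247 - 2493) = -2*(-4740) = 9480)
H = 30512 (H = 21032 + 9480 = 30512)
-38203 - H = -38203 - 1*30512 = -38203 - 30512 = -68715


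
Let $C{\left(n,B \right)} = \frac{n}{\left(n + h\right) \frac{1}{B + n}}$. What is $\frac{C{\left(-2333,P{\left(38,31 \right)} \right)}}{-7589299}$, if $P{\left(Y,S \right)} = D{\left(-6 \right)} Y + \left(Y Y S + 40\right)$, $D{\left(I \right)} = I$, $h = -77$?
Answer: $- \frac{98552919}{18290210590} \approx -0.0053883$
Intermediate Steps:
$P{\left(Y,S \right)} = 40 - 6 Y + S Y^{2}$ ($P{\left(Y,S \right)} = - 6 Y + \left(Y Y S + 40\right) = - 6 Y + \left(Y^{2} S + 40\right) = - 6 Y + \left(S Y^{2} + 40\right) = - 6 Y + \left(40 + S Y^{2}\right) = 40 - 6 Y + S Y^{2}$)
$C{\left(n,B \right)} = \frac{n \left(B + n\right)}{-77 + n}$ ($C{\left(n,B \right)} = \frac{n}{\left(n - 77\right) \frac{1}{B + n}} = \frac{n}{\left(-77 + n\right) \frac{1}{B + n}} = \frac{n}{\frac{1}{B + n} \left(-77 + n\right)} = n \frac{B + n}{-77 + n} = \frac{n \left(B + n\right)}{-77 + n}$)
$\frac{C{\left(-2333,P{\left(38,31 \right)} \right)}}{-7589299} = \frac{\left(-2333\right) \frac{1}{-77 - 2333} \left(\left(40 - 228 + 31 \cdot 38^{2}\right) - 2333\right)}{-7589299} = - \frac{2333 \left(\left(40 - 228 + 31 \cdot 1444\right) - 2333\right)}{-2410} \left(- \frac{1}{7589299}\right) = \left(-2333\right) \left(- \frac{1}{2410}\right) \left(\left(40 - 228 + 44764\right) - 2333\right) \left(- \frac{1}{7589299}\right) = \left(-2333\right) \left(- \frac{1}{2410}\right) \left(44576 - 2333\right) \left(- \frac{1}{7589299}\right) = \left(-2333\right) \left(- \frac{1}{2410}\right) 42243 \left(- \frac{1}{7589299}\right) = \frac{98552919}{2410} \left(- \frac{1}{7589299}\right) = - \frac{98552919}{18290210590}$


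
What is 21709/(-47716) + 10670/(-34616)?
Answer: -78788029/103233566 ≈ -0.76320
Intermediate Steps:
21709/(-47716) + 10670/(-34616) = 21709*(-1/47716) + 10670*(-1/34616) = -21709/47716 - 5335/17308 = -78788029/103233566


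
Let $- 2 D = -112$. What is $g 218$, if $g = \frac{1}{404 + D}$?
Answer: $\frac{109}{230} \approx 0.47391$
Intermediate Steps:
$D = 56$ ($D = \left(- \frac{1}{2}\right) \left(-112\right) = 56$)
$g = \frac{1}{460}$ ($g = \frac{1}{404 + 56} = \frac{1}{460} \approx 0.0021739$)
$g 218 = \frac{1}{460} \cdot 218 = \frac{109}{230}$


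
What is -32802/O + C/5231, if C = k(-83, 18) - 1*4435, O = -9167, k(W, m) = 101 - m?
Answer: 131692478/47952577 ≈ 2.7463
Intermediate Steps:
C = -4352 (C = (101 - 1*18) - 1*4435 = (101 - 18) - 4435 = 83 - 4435 = -4352)
-32802/O + C/5231 = -32802/(-9167) - 4352/5231 = -32802*(-1/9167) - 4352*1/5231 = 32802/9167 - 4352/5231 = 131692478/47952577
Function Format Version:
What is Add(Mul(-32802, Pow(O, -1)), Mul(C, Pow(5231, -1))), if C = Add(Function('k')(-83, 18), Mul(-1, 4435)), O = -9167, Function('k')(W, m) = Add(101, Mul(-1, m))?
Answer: Rational(131692478, 47952577) ≈ 2.7463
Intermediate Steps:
C = -4352 (C = Add(Add(101, Mul(-1, 18)), Mul(-1, 4435)) = Add(Add(101, -18), -4435) = Add(83, -4435) = -4352)
Add(Mul(-32802, Pow(O, -1)), Mul(C, Pow(5231, -1))) = Add(Mul(-32802, Pow(-9167, -1)), Mul(-4352, Pow(5231, -1))) = Add(Mul(-32802, Rational(-1, 9167)), Mul(-4352, Rational(1, 5231))) = Add(Rational(32802, 9167), Rational(-4352, 5231)) = Rational(131692478, 47952577)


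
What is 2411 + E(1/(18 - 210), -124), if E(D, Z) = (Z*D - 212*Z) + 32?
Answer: 1379119/48 ≈ 28732.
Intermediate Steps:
E(D, Z) = 32 - 212*Z + D*Z (E(D, Z) = (D*Z - 212*Z) + 32 = (-212*Z + D*Z) + 32 = 32 - 212*Z + D*Z)
2411 + E(1/(18 - 210), -124) = 2411 + (32 - 212*(-124) - 124/(18 - 210)) = 2411 + (32 + 26288 - 124/(-192)) = 2411 + (32 + 26288 - 1/192*(-124)) = 2411 + (32 + 26288 + 31/48) = 2411 + 1263391/48 = 1379119/48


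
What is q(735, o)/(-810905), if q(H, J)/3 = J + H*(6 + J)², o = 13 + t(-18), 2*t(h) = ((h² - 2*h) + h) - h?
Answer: -87320784/810905 ≈ -107.68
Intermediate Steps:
t(h) = h²/2 - h (t(h) = (((h² - 2*h) + h) - h)/2 = ((h² - h) - h)/2 = (h² - 2*h)/2 = h²/2 - h)
o = 193 (o = 13 + (½)*(-18)*(-2 - 18) = 13 + (½)*(-18)*(-20) = 13 + 180 = 193)
q(H, J) = 3*J + 3*H*(6 + J)² (q(H, J) = 3*(J + H*(6 + J)²) = 3*J + 3*H*(6 + J)²)
q(735, o)/(-810905) = (3*193 + 3*735*(6 + 193)²)/(-810905) = (579 + 3*735*199²)*(-1/810905) = (579 + 3*735*39601)*(-1/810905) = (579 + 87320205)*(-1/810905) = 87320784*(-1/810905) = -87320784/810905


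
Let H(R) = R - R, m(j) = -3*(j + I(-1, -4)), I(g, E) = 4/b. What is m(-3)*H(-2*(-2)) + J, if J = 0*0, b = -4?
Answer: 0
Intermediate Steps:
I(g, E) = -1 (I(g, E) = 4/(-4) = 4*(-¼) = -1)
J = 0
m(j) = 3 - 3*j (m(j) = -3*(j - 1) = -3*(-1 + j) = 3 - 3*j)
H(R) = 0
m(-3)*H(-2*(-2)) + J = (3 - 3*(-3))*0 + 0 = (3 + 9)*0 + 0 = 12*0 + 0 = 0 + 0 = 0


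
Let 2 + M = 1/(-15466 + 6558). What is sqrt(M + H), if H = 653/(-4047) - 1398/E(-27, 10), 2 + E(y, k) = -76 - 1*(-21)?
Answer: sqrt(7266626077544529)/18025338 ≈ 4.7291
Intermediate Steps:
E(y, k) = -57 (E(y, k) = -2 + (-76 - 1*(-21)) = -2 + (-76 + 21) = -2 - 55 = -57)
H = 98605/4047 (H = 653/(-4047) - 1398/(-57) = 653*(-1/4047) - 1398*(-1/57) = -653/4047 + 466/19 = 98605/4047 ≈ 24.365)
M = -17817/8908 (M = -2 + 1/(-15466 + 6558) = -2 + 1/(-8908) = -2 - 1/8908 = -17817/8908 ≈ -2.0001)
sqrt(M + H) = sqrt(-17817/8908 + 98605/4047) = sqrt(806267941/36050676) = sqrt(7266626077544529)/18025338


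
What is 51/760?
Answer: 51/760 ≈ 0.067105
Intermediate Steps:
51/760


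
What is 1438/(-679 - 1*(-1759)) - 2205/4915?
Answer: 468637/530820 ≈ 0.88285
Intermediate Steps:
1438/(-679 - 1*(-1759)) - 2205/4915 = 1438/(-679 + 1759) - 2205*1/4915 = 1438/1080 - 441/983 = 1438*(1/1080) - 441/983 = 719/540 - 441/983 = 468637/530820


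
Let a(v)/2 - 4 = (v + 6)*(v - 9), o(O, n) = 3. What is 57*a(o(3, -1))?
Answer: -5700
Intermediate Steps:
a(v) = 8 + 2*(-9 + v)*(6 + v) (a(v) = 8 + 2*((v + 6)*(v - 9)) = 8 + 2*((6 + v)*(-9 + v)) = 8 + 2*((-9 + v)*(6 + v)) = 8 + 2*(-9 + v)*(6 + v))
57*a(o(3, -1)) = 57*(-100 - 6*3 + 2*3**2) = 57*(-100 - 18 + 2*9) = 57*(-100 - 18 + 18) = 57*(-100) = -5700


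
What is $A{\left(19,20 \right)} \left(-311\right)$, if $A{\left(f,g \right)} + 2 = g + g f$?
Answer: $-123778$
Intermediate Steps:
$A{\left(f,g \right)} = -2 + g + f g$ ($A{\left(f,g \right)} = -2 + \left(g + g f\right) = -2 + \left(g + f g\right) = -2 + g + f g$)
$A{\left(19,20 \right)} \left(-311\right) = \left(-2 + 20 + 19 \cdot 20\right) \left(-311\right) = \left(-2 + 20 + 380\right) \left(-311\right) = 398 \left(-311\right) = -123778$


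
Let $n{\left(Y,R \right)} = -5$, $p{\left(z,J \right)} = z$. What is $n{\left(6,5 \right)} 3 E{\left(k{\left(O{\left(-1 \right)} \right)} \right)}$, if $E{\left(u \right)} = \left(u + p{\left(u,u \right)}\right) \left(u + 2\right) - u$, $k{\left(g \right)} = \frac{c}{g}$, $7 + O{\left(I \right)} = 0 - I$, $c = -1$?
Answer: $- \frac{25}{3} \approx -8.3333$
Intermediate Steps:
$O{\left(I \right)} = -7 - I$ ($O{\left(I \right)} = -7 + \left(0 - I\right) = -7 - I$)
$k{\left(g \right)} = - \frac{1}{g}$
$E{\left(u \right)} = - u + 2 u \left(2 + u\right)$ ($E{\left(u \right)} = \left(u + u\right) \left(u + 2\right) - u = 2 u \left(2 + u\right) - u = - u + 2 u \left(2 + u\right)$)
$n{\left(6,5 \right)} 3 E{\left(k{\left(O{\left(-1 \right)} \right)} \right)} = \left(-5\right) 3 - \frac{1}{-7 - -1} \left(3 + 2 \left(- \frac{1}{-7 - -1}\right)\right) = - 15 - \frac{1}{-7 + 1} \left(3 + 2 \left(- \frac{1}{-7 + 1}\right)\right) = - 15 - \frac{1}{-6} \left(3 + 2 \left(- \frac{1}{-6}\right)\right) = - 15 \left(-1\right) \left(- \frac{1}{6}\right) \left(3 + 2 \left(\left(-1\right) \left(- \frac{1}{6}\right)\right)\right) = - 15 \frac{3 + 2 \cdot \frac{1}{6}}{6} = - 15 \frac{3 + \frac{1}{3}}{6} = - 15 \cdot \frac{1}{6} \cdot \frac{10}{3} = \left(-15\right) \frac{5}{9} = - \frac{25}{3}$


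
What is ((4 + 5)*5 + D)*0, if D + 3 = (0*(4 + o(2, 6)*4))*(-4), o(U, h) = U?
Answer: 0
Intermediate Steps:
D = -3 (D = -3 + (0*(4 + 2*4))*(-4) = -3 + (0*(4 + 8))*(-4) = -3 + (0*12)*(-4) = -3 + 0*(-4) = -3 + 0 = -3)
((4 + 5)*5 + D)*0 = ((4 + 5)*5 - 3)*0 = (9*5 - 3)*0 = (45 - 3)*0 = 42*0 = 0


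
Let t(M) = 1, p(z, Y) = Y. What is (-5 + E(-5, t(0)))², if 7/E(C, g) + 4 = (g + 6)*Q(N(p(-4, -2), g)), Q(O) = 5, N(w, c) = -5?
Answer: 21904/961 ≈ 22.793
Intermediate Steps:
E(C, g) = 7/(26 + 5*g) (E(C, g) = 7/(-4 + (g + 6)*5) = 7/(-4 + (6 + g)*5) = 7/(-4 + (30 + 5*g)) = 7/(26 + 5*g))
(-5 + E(-5, t(0)))² = (-5 + 7/(26 + 5*1))² = (-5 + 7/(26 + 5))² = (-5 + 7/31)² = (-148/31)² = 21904/961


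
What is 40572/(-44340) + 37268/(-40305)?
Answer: -54795293/29785395 ≈ -1.8397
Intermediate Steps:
40572/(-44340) + 37268/(-40305) = 40572*(-1/44340) + 37268*(-1/40305) = -3381/3695 - 37268/40305 = -54795293/29785395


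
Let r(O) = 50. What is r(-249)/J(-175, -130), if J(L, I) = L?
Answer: -2/7 ≈ -0.28571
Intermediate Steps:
r(-249)/J(-175, -130) = 50/(-175) = 50*(-1/175) = -2/7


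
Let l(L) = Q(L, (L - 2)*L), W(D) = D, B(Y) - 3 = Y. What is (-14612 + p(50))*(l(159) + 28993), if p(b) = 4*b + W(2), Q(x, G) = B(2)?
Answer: -417861180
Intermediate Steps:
B(Y) = 3 + Y
Q(x, G) = 5 (Q(x, G) = 3 + 2 = 5)
l(L) = 5
p(b) = 2 + 4*b (p(b) = 4*b + 2 = 2 + 4*b)
(-14612 + p(50))*(l(159) + 28993) = (-14612 + (2 + 4*50))*(5 + 28993) = (-14612 + (2 + 200))*28998 = (-14612 + 202)*28998 = -14410*28998 = -417861180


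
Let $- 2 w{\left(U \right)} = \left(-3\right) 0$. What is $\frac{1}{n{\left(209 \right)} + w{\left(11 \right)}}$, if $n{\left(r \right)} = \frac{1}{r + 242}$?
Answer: $451$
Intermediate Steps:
$w{\left(U \right)} = 0$ ($w{\left(U \right)} = - \frac{\left(-3\right) 0}{2} = \left(- \frac{1}{2}\right) 0 = 0$)
$n{\left(r \right)} = \frac{1}{242 + r}$
$\frac{1}{n{\left(209 \right)} + w{\left(11 \right)}} = \frac{1}{\frac{1}{242 + 209} + 0} = \frac{1}{\frac{1}{451} + 0} = \frac{1}{\frac{1}{451}} = 451$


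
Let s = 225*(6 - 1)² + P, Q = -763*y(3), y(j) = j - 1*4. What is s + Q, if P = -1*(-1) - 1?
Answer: 6388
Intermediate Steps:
y(j) = -4 + j (y(j) = j - 4 = -4 + j)
Q = 763 (Q = -763*(-4 + 3) = -763*(-1) = 763)
P = 0 (P = 1 - 1 = 0)
s = 5625 (s = 225*(6 - 1)² + 0 = 225*5² + 0 = 225*25 + 0 = 5625 + 0 = 5625)
s + Q = 5625 + 763 = 6388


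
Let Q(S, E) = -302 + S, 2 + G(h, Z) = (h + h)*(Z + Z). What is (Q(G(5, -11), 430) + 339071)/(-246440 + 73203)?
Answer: -338547/173237 ≈ -1.9542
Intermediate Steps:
G(h, Z) = -2 + 4*Z*h (G(h, Z) = -2 + (h + h)*(Z + Z) = -2 + (2*h)*(2*Z) = -2 + 4*Z*h)
(Q(G(5, -11), 430) + 339071)/(-246440 + 73203) = ((-302 + (-2 + 4*(-11)*5)) + 339071)/(-246440 + 73203) = ((-302 + (-2 - 220)) + 339071)/(-173237) = ((-302 - 222) + 339071)*(-1/173237) = (-524 + 339071)*(-1/173237) = 338547*(-1/173237) = -338547/173237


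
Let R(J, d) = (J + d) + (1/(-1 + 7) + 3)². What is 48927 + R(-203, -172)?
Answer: 1748233/36 ≈ 48562.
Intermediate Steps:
R(J, d) = 361/36 + J + d (R(J, d) = (J + d) + (1/6 + 3)² = (J + d) + (⅙ + 3)² = (J + d) + (19/6)² = (J + d) + 361/36 = 361/36 + J + d)
48927 + R(-203, -172) = 48927 + (361/36 - 203 - 172) = 48927 - 13139/36 = 1748233/36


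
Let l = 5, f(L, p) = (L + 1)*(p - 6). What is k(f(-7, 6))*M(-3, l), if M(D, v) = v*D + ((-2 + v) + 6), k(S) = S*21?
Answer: 0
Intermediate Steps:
f(L, p) = (1 + L)*(-6 + p)
k(S) = 21*S
M(D, v) = 4 + v + D*v (M(D, v) = D*v + (4 + v) = 4 + v + D*v)
k(f(-7, 6))*M(-3, l) = (21*(-6 + 6 - 6*(-7) - 7*6))*(4 + 5 - 3*5) = (21*(-6 + 6 + 42 - 42))*(4 + 5 - 15) = (21*0)*(-6) = 0*(-6) = 0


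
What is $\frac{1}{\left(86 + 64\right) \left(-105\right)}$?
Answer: $- \frac{1}{15750} \approx -6.3492 \cdot 10^{-5}$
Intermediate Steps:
$\frac{1}{\left(86 + 64\right) \left(-105\right)} = \frac{1}{150 \left(-105\right)} = \frac{1}{-15750} = - \frac{1}{15750}$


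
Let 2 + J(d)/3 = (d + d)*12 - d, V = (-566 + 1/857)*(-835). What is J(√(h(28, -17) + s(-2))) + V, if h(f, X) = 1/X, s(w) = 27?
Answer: 405020793/857 + 69*√7786/17 ≈ 4.7296e+5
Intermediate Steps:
V = 405025935/857 (V = (-566 + 1/857)*(-835) = -485061/857*(-835) = 405025935/857 ≈ 4.7261e+5)
J(d) = -6 + 69*d (J(d) = -6 + 3*((d + d)*12 - d) = -6 + 3*((2*d)*12 - d) = -6 + 3*(24*d - d) = -6 + 3*(23*d) = -6 + 69*d)
J(√(h(28, -17) + s(-2))) + V = (-6 + 69*√(1/(-17) + 27)) + 405025935/857 = (-6 + 69*√(-1/17 + 27)) + 405025935/857 = (-6 + 69*√(458/17)) + 405025935/857 = (-6 + 69*(√7786/17)) + 405025935/857 = (-6 + 69*√7786/17) + 405025935/857 = 405020793/857 + 69*√7786/17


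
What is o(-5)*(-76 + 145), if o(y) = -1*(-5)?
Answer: 345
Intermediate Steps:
o(y) = 5
o(-5)*(-76 + 145) = 5*(-76 + 145) = 5*69 = 345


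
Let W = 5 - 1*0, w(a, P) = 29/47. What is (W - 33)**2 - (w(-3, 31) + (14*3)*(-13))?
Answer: 62481/47 ≈ 1329.4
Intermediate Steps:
w(a, P) = 29/47 (w(a, P) = 29*(1/47) = 29/47)
W = 5 (W = 5 + 0 = 5)
(W - 33)**2 - (w(-3, 31) + (14*3)*(-13)) = (5 - 33)**2 - (29/47 + (14*3)*(-13)) = (-28)**2 - (29/47 + 42*(-13)) = 784 - (29/47 - 546) = 784 - 1*(-25633/47) = 784 + 25633/47 = 62481/47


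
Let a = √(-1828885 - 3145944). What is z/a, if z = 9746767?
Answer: -9746767*I*√4974829/4974829 ≈ -4369.9*I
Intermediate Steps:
a = I*√4974829 (a = √(-4974829) = I*√4974829 ≈ 2230.4*I)
z/a = 9746767/((I*√4974829)) = 9746767*(-I*√4974829/4974829) = -9746767*I*√4974829/4974829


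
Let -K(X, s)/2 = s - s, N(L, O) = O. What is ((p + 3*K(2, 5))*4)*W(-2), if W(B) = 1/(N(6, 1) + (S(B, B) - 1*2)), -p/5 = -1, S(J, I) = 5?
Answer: 5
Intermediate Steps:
K(X, s) = 0 (K(X, s) = -2*(s - s) = -2*0 = 0)
p = 5 (p = -5*(-1) = 5)
W(B) = ¼ (W(B) = 1/(1 + (5 - 1*2)) = 1/(1 + (5 - 2)) = 1/(1 + 3) = 1/4 = ¼)
((p + 3*K(2, 5))*4)*W(-2) = ((5 + 3*0)*4)*(¼) = ((5 + 0)*4)*(¼) = (5*4)*(¼) = 20*(¼) = 5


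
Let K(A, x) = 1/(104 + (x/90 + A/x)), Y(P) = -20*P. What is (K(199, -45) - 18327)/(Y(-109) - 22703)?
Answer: 54473923/61001197 ≈ 0.89300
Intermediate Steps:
K(A, x) = 1/(104 + x/90 + A/x) (K(A, x) = 1/(104 + (x*(1/90) + A/x)) = 1/(104 + (x/90 + A/x)) = 1/(104 + x/90 + A/x))
(K(199, -45) - 18327)/(Y(-109) - 22703) = (90*(-45)/((-45)² + 90*199 + 9360*(-45)) - 18327)/(-20*(-109) - 22703) = (90*(-45)/(2025 + 17910 - 421200) - 18327)/(2180 - 22703) = (90*(-45)/(-401265) - 18327)/(-20523) = (90*(-45)*(-1/401265) - 18327)*(-1/20523) = (90/8917 - 18327)*(-1/20523) = -163421769/8917*(-1/20523) = 54473923/61001197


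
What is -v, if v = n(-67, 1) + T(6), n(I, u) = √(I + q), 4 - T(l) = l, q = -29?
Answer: 2 - 4*I*√6 ≈ 2.0 - 9.798*I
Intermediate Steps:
T(l) = 4 - l
n(I, u) = √(-29 + I) (n(I, u) = √(I - 29) = √(-29 + I))
v = -2 + 4*I*√6 (v = √(-29 - 67) + (4 - 1*6) = √(-96) + (4 - 6) = 4*I*√6 - 2 = -2 + 4*I*√6 ≈ -2.0 + 9.798*I)
-v = -(-2 + 4*I*√6) = 2 - 4*I*√6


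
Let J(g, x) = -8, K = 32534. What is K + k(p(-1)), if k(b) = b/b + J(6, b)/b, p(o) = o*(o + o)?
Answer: 32531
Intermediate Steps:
p(o) = 2*o² (p(o) = o*(2*o) = 2*o²)
k(b) = 1 - 8/b (k(b) = b/b - 8/b = 1 - 8/b)
K + k(p(-1)) = 32534 + (-8 + 2*(-1)²)/((2*(-1)²)) = 32534 + (-8 + 2*1)/((2*1)) = 32534 + (-8 + 2)/2 = 32534 + (½)*(-6) = 32534 - 3 = 32531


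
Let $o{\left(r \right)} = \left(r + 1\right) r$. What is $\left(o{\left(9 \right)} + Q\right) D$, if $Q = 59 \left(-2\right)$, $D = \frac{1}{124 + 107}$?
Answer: $- \frac{4}{33} \approx -0.12121$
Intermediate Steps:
$o{\left(r \right)} = r \left(1 + r\right)$ ($o{\left(r \right)} = \left(1 + r\right) r = r \left(1 + r\right)$)
$D = \frac{1}{231} \approx 0.004329$
$Q = -118$
$\left(o{\left(9 \right)} + Q\right) D = \left(9 \left(1 + 9\right) - 118\right) \frac{1}{231} = \left(9 \cdot 10 - 118\right) \frac{1}{231} = \left(90 - 118\right) \frac{1}{231} = \left(-28\right) \frac{1}{231} = - \frac{4}{33}$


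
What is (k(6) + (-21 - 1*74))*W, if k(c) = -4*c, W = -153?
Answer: 18207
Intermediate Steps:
(k(6) + (-21 - 1*74))*W = (-4*6 + (-21 - 1*74))*(-153) = (-24 + (-21 - 74))*(-153) = (-24 - 95)*(-153) = -119*(-153) = 18207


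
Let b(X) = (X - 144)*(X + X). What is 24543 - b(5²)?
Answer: 30493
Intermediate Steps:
b(X) = 2*X*(-144 + X) (b(X) = (-144 + X)*(2*X) = 2*X*(-144 + X))
24543 - b(5²) = 24543 - 2*5²*(-144 + 5²) = 24543 - 2*25*(-144 + 25) = 24543 - 2*25*(-119) = 24543 - 1*(-5950) = 24543 + 5950 = 30493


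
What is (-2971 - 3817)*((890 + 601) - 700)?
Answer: -5369308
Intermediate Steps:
(-2971 - 3817)*((890 + 601) - 700) = -6788*(1491 - 700) = -6788*791 = -5369308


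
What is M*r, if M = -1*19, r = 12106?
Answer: -230014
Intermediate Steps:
M = -19
M*r = -19*12106 = -230014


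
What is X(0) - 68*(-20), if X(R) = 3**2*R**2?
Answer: 1360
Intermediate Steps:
X(R) = 9*R**2
X(0) - 68*(-20) = 9*0**2 - 68*(-20) = 9*0 + 1360 = 0 + 1360 = 1360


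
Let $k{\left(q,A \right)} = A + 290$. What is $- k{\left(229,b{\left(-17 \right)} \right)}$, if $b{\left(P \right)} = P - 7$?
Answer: $-266$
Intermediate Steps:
$b{\left(P \right)} = -7 + P$
$k{\left(q,A \right)} = 290 + A$
$- k{\left(229,b{\left(-17 \right)} \right)} = - (290 - 24) = \left(-1\right) 266 = -266$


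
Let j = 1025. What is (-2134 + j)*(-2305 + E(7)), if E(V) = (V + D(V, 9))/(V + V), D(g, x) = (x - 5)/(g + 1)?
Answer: 71558225/28 ≈ 2.5557e+6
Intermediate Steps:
D(g, x) = (-5 + x)/(1 + g)
E(V) = (V + 4/(1 + V))/(2*V) (E(V) = (V + (-5 + 9)/(1 + V))/(V + V) = (V + 4/(1 + V))/((2*V)) = (V + 4/(1 + V))*(1/(2*V)) = (V + 4/(1 + V))/(2*V))
(-2134 + j)*(-2305 + E(7)) = (-2134 + 1025)*(-2305 + (½)*(4 + 7*(1 + 7))/(7*(1 + 7))) = -1109*(-2305 + (½)*(⅐)*(4 + 7*8)/8) = -1109*(-2305 + (½)*(⅐)*(⅛)*(4 + 56)) = -1109*(-2305 + (½)*(⅐)*(⅛)*60) = -1109*(-2305 + 15/28) = -1109*(-64525/28) = 71558225/28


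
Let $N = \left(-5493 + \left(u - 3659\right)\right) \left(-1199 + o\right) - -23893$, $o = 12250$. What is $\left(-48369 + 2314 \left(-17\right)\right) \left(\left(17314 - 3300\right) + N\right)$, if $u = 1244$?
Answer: $7661504741507$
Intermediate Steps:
$N = -87367415$ ($N = \left(-5493 + \left(1244 - 3659\right)\right) \left(-1199 + 12250\right) - -23893 = \left(-5493 - 2415\right) 11051 + 23893 = \left(-7908\right) 11051 + 23893 = -87391308 + 23893 = -87367415$)
$\left(-48369 + 2314 \left(-17\right)\right) \left(\left(17314 - 3300\right) + N\right) = \left(-48369 + 2314 \left(-17\right)\right) \left(\left(17314 - 3300\right) - 87367415\right) = \left(-48369 - 39338\right) \left(14014 - 87367415\right) = \left(-87707\right) \left(-87353401\right) = 7661504741507$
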